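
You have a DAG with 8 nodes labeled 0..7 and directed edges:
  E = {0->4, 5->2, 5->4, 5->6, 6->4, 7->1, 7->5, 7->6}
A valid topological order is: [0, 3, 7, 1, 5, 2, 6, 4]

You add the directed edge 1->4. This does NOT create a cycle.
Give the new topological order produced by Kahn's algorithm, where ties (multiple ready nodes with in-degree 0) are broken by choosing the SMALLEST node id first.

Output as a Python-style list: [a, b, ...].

Answer: [0, 3, 7, 1, 5, 2, 6, 4]

Derivation:
Old toposort: [0, 3, 7, 1, 5, 2, 6, 4]
Added edge: 1->4
Position of 1 (3) < position of 4 (7). Old order still valid.
Run Kahn's algorithm (break ties by smallest node id):
  initial in-degrees: [0, 1, 1, 0, 4, 1, 2, 0]
  ready (indeg=0): [0, 3, 7]
  pop 0: indeg[4]->3 | ready=[3, 7] | order so far=[0]
  pop 3: no out-edges | ready=[7] | order so far=[0, 3]
  pop 7: indeg[1]->0; indeg[5]->0; indeg[6]->1 | ready=[1, 5] | order so far=[0, 3, 7]
  pop 1: indeg[4]->2 | ready=[5] | order so far=[0, 3, 7, 1]
  pop 5: indeg[2]->0; indeg[4]->1; indeg[6]->0 | ready=[2, 6] | order so far=[0, 3, 7, 1, 5]
  pop 2: no out-edges | ready=[6] | order so far=[0, 3, 7, 1, 5, 2]
  pop 6: indeg[4]->0 | ready=[4] | order so far=[0, 3, 7, 1, 5, 2, 6]
  pop 4: no out-edges | ready=[] | order so far=[0, 3, 7, 1, 5, 2, 6, 4]
  Result: [0, 3, 7, 1, 5, 2, 6, 4]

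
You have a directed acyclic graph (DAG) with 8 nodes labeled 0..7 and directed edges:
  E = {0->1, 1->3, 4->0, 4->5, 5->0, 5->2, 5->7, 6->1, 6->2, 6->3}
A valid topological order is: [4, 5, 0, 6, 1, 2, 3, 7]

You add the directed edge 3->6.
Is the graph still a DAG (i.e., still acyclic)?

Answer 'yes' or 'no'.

Given toposort: [4, 5, 0, 6, 1, 2, 3, 7]
Position of 3: index 6; position of 6: index 3
New edge 3->6: backward (u after v in old order)
Backward edge: old toposort is now invalid. Check if this creates a cycle.
Does 6 already reach 3? Reachable from 6: [1, 2, 3, 6]. YES -> cycle!
Still a DAG? no

Answer: no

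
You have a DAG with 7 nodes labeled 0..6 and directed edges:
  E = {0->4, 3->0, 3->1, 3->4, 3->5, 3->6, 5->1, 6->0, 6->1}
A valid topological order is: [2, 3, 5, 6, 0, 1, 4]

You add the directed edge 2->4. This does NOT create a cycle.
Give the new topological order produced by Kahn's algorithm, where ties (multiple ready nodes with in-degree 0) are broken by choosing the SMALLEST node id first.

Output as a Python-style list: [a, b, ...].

Answer: [2, 3, 5, 6, 0, 1, 4]

Derivation:
Old toposort: [2, 3, 5, 6, 0, 1, 4]
Added edge: 2->4
Position of 2 (0) < position of 4 (6). Old order still valid.
Run Kahn's algorithm (break ties by smallest node id):
  initial in-degrees: [2, 3, 0, 0, 3, 1, 1]
  ready (indeg=0): [2, 3]
  pop 2: indeg[4]->2 | ready=[3] | order so far=[2]
  pop 3: indeg[0]->1; indeg[1]->2; indeg[4]->1; indeg[5]->0; indeg[6]->0 | ready=[5, 6] | order so far=[2, 3]
  pop 5: indeg[1]->1 | ready=[6] | order so far=[2, 3, 5]
  pop 6: indeg[0]->0; indeg[1]->0 | ready=[0, 1] | order so far=[2, 3, 5, 6]
  pop 0: indeg[4]->0 | ready=[1, 4] | order so far=[2, 3, 5, 6, 0]
  pop 1: no out-edges | ready=[4] | order so far=[2, 3, 5, 6, 0, 1]
  pop 4: no out-edges | ready=[] | order so far=[2, 3, 5, 6, 0, 1, 4]
  Result: [2, 3, 5, 6, 0, 1, 4]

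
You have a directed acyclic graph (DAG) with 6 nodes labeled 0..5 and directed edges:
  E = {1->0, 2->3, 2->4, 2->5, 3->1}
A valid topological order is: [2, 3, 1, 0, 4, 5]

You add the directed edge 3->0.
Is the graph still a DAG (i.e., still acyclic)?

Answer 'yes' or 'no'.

Given toposort: [2, 3, 1, 0, 4, 5]
Position of 3: index 1; position of 0: index 3
New edge 3->0: forward
Forward edge: respects the existing order. Still a DAG, same toposort still valid.
Still a DAG? yes

Answer: yes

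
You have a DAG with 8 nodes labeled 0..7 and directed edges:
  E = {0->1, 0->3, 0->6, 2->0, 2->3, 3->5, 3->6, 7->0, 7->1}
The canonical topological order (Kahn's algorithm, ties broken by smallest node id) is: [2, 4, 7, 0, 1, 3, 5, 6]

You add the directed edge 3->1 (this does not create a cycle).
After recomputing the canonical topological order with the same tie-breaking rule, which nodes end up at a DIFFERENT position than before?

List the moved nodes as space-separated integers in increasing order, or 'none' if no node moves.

Old toposort: [2, 4, 7, 0, 1, 3, 5, 6]
Added edge 3->1
Recompute Kahn (smallest-id tiebreak):
  initial in-degrees: [2, 3, 0, 2, 0, 1, 2, 0]
  ready (indeg=0): [2, 4, 7]
  pop 2: indeg[0]->1; indeg[3]->1 | ready=[4, 7] | order so far=[2]
  pop 4: no out-edges | ready=[7] | order so far=[2, 4]
  pop 7: indeg[0]->0; indeg[1]->2 | ready=[0] | order so far=[2, 4, 7]
  pop 0: indeg[1]->1; indeg[3]->0; indeg[6]->1 | ready=[3] | order so far=[2, 4, 7, 0]
  pop 3: indeg[1]->0; indeg[5]->0; indeg[6]->0 | ready=[1, 5, 6] | order so far=[2, 4, 7, 0, 3]
  pop 1: no out-edges | ready=[5, 6] | order so far=[2, 4, 7, 0, 3, 1]
  pop 5: no out-edges | ready=[6] | order so far=[2, 4, 7, 0, 3, 1, 5]
  pop 6: no out-edges | ready=[] | order so far=[2, 4, 7, 0, 3, 1, 5, 6]
New canonical toposort: [2, 4, 7, 0, 3, 1, 5, 6]
Compare positions:
  Node 0: index 3 -> 3 (same)
  Node 1: index 4 -> 5 (moved)
  Node 2: index 0 -> 0 (same)
  Node 3: index 5 -> 4 (moved)
  Node 4: index 1 -> 1 (same)
  Node 5: index 6 -> 6 (same)
  Node 6: index 7 -> 7 (same)
  Node 7: index 2 -> 2 (same)
Nodes that changed position: 1 3

Answer: 1 3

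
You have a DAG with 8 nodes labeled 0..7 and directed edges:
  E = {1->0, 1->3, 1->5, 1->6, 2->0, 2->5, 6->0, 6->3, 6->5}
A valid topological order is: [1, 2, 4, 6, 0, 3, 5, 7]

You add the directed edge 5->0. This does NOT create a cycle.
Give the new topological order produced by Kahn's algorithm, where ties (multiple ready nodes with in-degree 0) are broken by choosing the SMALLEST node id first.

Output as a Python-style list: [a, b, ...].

Answer: [1, 2, 4, 6, 3, 5, 0, 7]

Derivation:
Old toposort: [1, 2, 4, 6, 0, 3, 5, 7]
Added edge: 5->0
Position of 5 (6) > position of 0 (4). Must reorder: 5 must now come before 0.
Run Kahn's algorithm (break ties by smallest node id):
  initial in-degrees: [4, 0, 0, 2, 0, 3, 1, 0]
  ready (indeg=0): [1, 2, 4, 7]
  pop 1: indeg[0]->3; indeg[3]->1; indeg[5]->2; indeg[6]->0 | ready=[2, 4, 6, 7] | order so far=[1]
  pop 2: indeg[0]->2; indeg[5]->1 | ready=[4, 6, 7] | order so far=[1, 2]
  pop 4: no out-edges | ready=[6, 7] | order so far=[1, 2, 4]
  pop 6: indeg[0]->1; indeg[3]->0; indeg[5]->0 | ready=[3, 5, 7] | order so far=[1, 2, 4, 6]
  pop 3: no out-edges | ready=[5, 7] | order so far=[1, 2, 4, 6, 3]
  pop 5: indeg[0]->0 | ready=[0, 7] | order so far=[1, 2, 4, 6, 3, 5]
  pop 0: no out-edges | ready=[7] | order so far=[1, 2, 4, 6, 3, 5, 0]
  pop 7: no out-edges | ready=[] | order so far=[1, 2, 4, 6, 3, 5, 0, 7]
  Result: [1, 2, 4, 6, 3, 5, 0, 7]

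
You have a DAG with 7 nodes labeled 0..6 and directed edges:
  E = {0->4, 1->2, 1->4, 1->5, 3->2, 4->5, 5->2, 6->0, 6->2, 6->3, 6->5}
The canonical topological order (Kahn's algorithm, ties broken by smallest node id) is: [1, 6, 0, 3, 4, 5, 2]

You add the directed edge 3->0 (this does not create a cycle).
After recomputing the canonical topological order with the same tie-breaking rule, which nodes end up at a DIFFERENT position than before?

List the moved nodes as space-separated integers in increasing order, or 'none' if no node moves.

Old toposort: [1, 6, 0, 3, 4, 5, 2]
Added edge 3->0
Recompute Kahn (smallest-id tiebreak):
  initial in-degrees: [2, 0, 4, 1, 2, 3, 0]
  ready (indeg=0): [1, 6]
  pop 1: indeg[2]->3; indeg[4]->1; indeg[5]->2 | ready=[6] | order so far=[1]
  pop 6: indeg[0]->1; indeg[2]->2; indeg[3]->0; indeg[5]->1 | ready=[3] | order so far=[1, 6]
  pop 3: indeg[0]->0; indeg[2]->1 | ready=[0] | order so far=[1, 6, 3]
  pop 0: indeg[4]->0 | ready=[4] | order so far=[1, 6, 3, 0]
  pop 4: indeg[5]->0 | ready=[5] | order so far=[1, 6, 3, 0, 4]
  pop 5: indeg[2]->0 | ready=[2] | order so far=[1, 6, 3, 0, 4, 5]
  pop 2: no out-edges | ready=[] | order so far=[1, 6, 3, 0, 4, 5, 2]
New canonical toposort: [1, 6, 3, 0, 4, 5, 2]
Compare positions:
  Node 0: index 2 -> 3 (moved)
  Node 1: index 0 -> 0 (same)
  Node 2: index 6 -> 6 (same)
  Node 3: index 3 -> 2 (moved)
  Node 4: index 4 -> 4 (same)
  Node 5: index 5 -> 5 (same)
  Node 6: index 1 -> 1 (same)
Nodes that changed position: 0 3

Answer: 0 3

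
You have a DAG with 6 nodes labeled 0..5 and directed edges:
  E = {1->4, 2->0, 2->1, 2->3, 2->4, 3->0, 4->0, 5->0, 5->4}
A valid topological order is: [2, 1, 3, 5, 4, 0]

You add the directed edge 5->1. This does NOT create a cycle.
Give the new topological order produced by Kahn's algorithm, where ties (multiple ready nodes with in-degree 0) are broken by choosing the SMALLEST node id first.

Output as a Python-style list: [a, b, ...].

Old toposort: [2, 1, 3, 5, 4, 0]
Added edge: 5->1
Position of 5 (3) > position of 1 (1). Must reorder: 5 must now come before 1.
Run Kahn's algorithm (break ties by smallest node id):
  initial in-degrees: [4, 2, 0, 1, 3, 0]
  ready (indeg=0): [2, 5]
  pop 2: indeg[0]->3; indeg[1]->1; indeg[3]->0; indeg[4]->2 | ready=[3, 5] | order so far=[2]
  pop 3: indeg[0]->2 | ready=[5] | order so far=[2, 3]
  pop 5: indeg[0]->1; indeg[1]->0; indeg[4]->1 | ready=[1] | order so far=[2, 3, 5]
  pop 1: indeg[4]->0 | ready=[4] | order so far=[2, 3, 5, 1]
  pop 4: indeg[0]->0 | ready=[0] | order so far=[2, 3, 5, 1, 4]
  pop 0: no out-edges | ready=[] | order so far=[2, 3, 5, 1, 4, 0]
  Result: [2, 3, 5, 1, 4, 0]

Answer: [2, 3, 5, 1, 4, 0]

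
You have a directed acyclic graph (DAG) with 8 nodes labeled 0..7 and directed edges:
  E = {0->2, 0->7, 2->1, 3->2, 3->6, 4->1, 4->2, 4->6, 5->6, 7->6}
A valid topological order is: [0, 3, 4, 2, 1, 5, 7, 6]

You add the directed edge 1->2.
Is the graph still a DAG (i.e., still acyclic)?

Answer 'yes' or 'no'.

Given toposort: [0, 3, 4, 2, 1, 5, 7, 6]
Position of 1: index 4; position of 2: index 3
New edge 1->2: backward (u after v in old order)
Backward edge: old toposort is now invalid. Check if this creates a cycle.
Does 2 already reach 1? Reachable from 2: [1, 2]. YES -> cycle!
Still a DAG? no

Answer: no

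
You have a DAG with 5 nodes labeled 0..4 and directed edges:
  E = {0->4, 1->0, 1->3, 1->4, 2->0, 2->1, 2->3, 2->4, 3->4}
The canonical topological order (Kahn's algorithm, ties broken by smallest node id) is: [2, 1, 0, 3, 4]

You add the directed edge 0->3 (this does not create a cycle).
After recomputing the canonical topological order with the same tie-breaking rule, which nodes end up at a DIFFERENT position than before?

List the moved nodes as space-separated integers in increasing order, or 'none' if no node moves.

Old toposort: [2, 1, 0, 3, 4]
Added edge 0->3
Recompute Kahn (smallest-id tiebreak):
  initial in-degrees: [2, 1, 0, 3, 4]
  ready (indeg=0): [2]
  pop 2: indeg[0]->1; indeg[1]->0; indeg[3]->2; indeg[4]->3 | ready=[1] | order so far=[2]
  pop 1: indeg[0]->0; indeg[3]->1; indeg[4]->2 | ready=[0] | order so far=[2, 1]
  pop 0: indeg[3]->0; indeg[4]->1 | ready=[3] | order so far=[2, 1, 0]
  pop 3: indeg[4]->0 | ready=[4] | order so far=[2, 1, 0, 3]
  pop 4: no out-edges | ready=[] | order so far=[2, 1, 0, 3, 4]
New canonical toposort: [2, 1, 0, 3, 4]
Compare positions:
  Node 0: index 2 -> 2 (same)
  Node 1: index 1 -> 1 (same)
  Node 2: index 0 -> 0 (same)
  Node 3: index 3 -> 3 (same)
  Node 4: index 4 -> 4 (same)
Nodes that changed position: none

Answer: none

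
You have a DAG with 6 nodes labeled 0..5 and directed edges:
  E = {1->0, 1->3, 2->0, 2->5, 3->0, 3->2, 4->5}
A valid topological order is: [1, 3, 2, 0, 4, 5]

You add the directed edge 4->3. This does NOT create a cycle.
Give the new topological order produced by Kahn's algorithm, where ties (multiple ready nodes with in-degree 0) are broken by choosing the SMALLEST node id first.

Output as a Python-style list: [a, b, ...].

Old toposort: [1, 3, 2, 0, 4, 5]
Added edge: 4->3
Position of 4 (4) > position of 3 (1). Must reorder: 4 must now come before 3.
Run Kahn's algorithm (break ties by smallest node id):
  initial in-degrees: [3, 0, 1, 2, 0, 2]
  ready (indeg=0): [1, 4]
  pop 1: indeg[0]->2; indeg[3]->1 | ready=[4] | order so far=[1]
  pop 4: indeg[3]->0; indeg[5]->1 | ready=[3] | order so far=[1, 4]
  pop 3: indeg[0]->1; indeg[2]->0 | ready=[2] | order so far=[1, 4, 3]
  pop 2: indeg[0]->0; indeg[5]->0 | ready=[0, 5] | order so far=[1, 4, 3, 2]
  pop 0: no out-edges | ready=[5] | order so far=[1, 4, 3, 2, 0]
  pop 5: no out-edges | ready=[] | order so far=[1, 4, 3, 2, 0, 5]
  Result: [1, 4, 3, 2, 0, 5]

Answer: [1, 4, 3, 2, 0, 5]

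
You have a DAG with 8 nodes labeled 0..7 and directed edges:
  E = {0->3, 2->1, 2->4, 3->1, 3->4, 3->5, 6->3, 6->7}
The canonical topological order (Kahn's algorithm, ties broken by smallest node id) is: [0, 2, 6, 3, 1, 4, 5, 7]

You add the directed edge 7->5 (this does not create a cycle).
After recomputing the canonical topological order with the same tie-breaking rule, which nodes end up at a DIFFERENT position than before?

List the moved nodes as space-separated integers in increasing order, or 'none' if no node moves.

Old toposort: [0, 2, 6, 3, 1, 4, 5, 7]
Added edge 7->5
Recompute Kahn (smallest-id tiebreak):
  initial in-degrees: [0, 2, 0, 2, 2, 2, 0, 1]
  ready (indeg=0): [0, 2, 6]
  pop 0: indeg[3]->1 | ready=[2, 6] | order so far=[0]
  pop 2: indeg[1]->1; indeg[4]->1 | ready=[6] | order so far=[0, 2]
  pop 6: indeg[3]->0; indeg[7]->0 | ready=[3, 7] | order so far=[0, 2, 6]
  pop 3: indeg[1]->0; indeg[4]->0; indeg[5]->1 | ready=[1, 4, 7] | order so far=[0, 2, 6, 3]
  pop 1: no out-edges | ready=[4, 7] | order so far=[0, 2, 6, 3, 1]
  pop 4: no out-edges | ready=[7] | order so far=[0, 2, 6, 3, 1, 4]
  pop 7: indeg[5]->0 | ready=[5] | order so far=[0, 2, 6, 3, 1, 4, 7]
  pop 5: no out-edges | ready=[] | order so far=[0, 2, 6, 3, 1, 4, 7, 5]
New canonical toposort: [0, 2, 6, 3, 1, 4, 7, 5]
Compare positions:
  Node 0: index 0 -> 0 (same)
  Node 1: index 4 -> 4 (same)
  Node 2: index 1 -> 1 (same)
  Node 3: index 3 -> 3 (same)
  Node 4: index 5 -> 5 (same)
  Node 5: index 6 -> 7 (moved)
  Node 6: index 2 -> 2 (same)
  Node 7: index 7 -> 6 (moved)
Nodes that changed position: 5 7

Answer: 5 7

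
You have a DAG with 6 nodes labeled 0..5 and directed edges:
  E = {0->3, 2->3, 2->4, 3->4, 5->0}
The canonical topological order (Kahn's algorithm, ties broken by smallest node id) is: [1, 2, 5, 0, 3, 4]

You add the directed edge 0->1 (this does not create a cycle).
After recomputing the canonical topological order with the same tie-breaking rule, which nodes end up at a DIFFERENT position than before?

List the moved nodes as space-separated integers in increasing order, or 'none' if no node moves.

Answer: 0 1 2 5

Derivation:
Old toposort: [1, 2, 5, 0, 3, 4]
Added edge 0->1
Recompute Kahn (smallest-id tiebreak):
  initial in-degrees: [1, 1, 0, 2, 2, 0]
  ready (indeg=0): [2, 5]
  pop 2: indeg[3]->1; indeg[4]->1 | ready=[5] | order so far=[2]
  pop 5: indeg[0]->0 | ready=[0] | order so far=[2, 5]
  pop 0: indeg[1]->0; indeg[3]->0 | ready=[1, 3] | order so far=[2, 5, 0]
  pop 1: no out-edges | ready=[3] | order so far=[2, 5, 0, 1]
  pop 3: indeg[4]->0 | ready=[4] | order so far=[2, 5, 0, 1, 3]
  pop 4: no out-edges | ready=[] | order so far=[2, 5, 0, 1, 3, 4]
New canonical toposort: [2, 5, 0, 1, 3, 4]
Compare positions:
  Node 0: index 3 -> 2 (moved)
  Node 1: index 0 -> 3 (moved)
  Node 2: index 1 -> 0 (moved)
  Node 3: index 4 -> 4 (same)
  Node 4: index 5 -> 5 (same)
  Node 5: index 2 -> 1 (moved)
Nodes that changed position: 0 1 2 5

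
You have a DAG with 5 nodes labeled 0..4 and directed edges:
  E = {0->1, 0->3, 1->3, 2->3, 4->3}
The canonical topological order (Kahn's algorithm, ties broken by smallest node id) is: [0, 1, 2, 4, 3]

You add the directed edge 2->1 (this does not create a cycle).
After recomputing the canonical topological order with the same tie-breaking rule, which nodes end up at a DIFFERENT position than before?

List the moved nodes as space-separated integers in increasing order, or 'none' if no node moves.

Old toposort: [0, 1, 2, 4, 3]
Added edge 2->1
Recompute Kahn (smallest-id tiebreak):
  initial in-degrees: [0, 2, 0, 4, 0]
  ready (indeg=0): [0, 2, 4]
  pop 0: indeg[1]->1; indeg[3]->3 | ready=[2, 4] | order so far=[0]
  pop 2: indeg[1]->0; indeg[3]->2 | ready=[1, 4] | order so far=[0, 2]
  pop 1: indeg[3]->1 | ready=[4] | order so far=[0, 2, 1]
  pop 4: indeg[3]->0 | ready=[3] | order so far=[0, 2, 1, 4]
  pop 3: no out-edges | ready=[] | order so far=[0, 2, 1, 4, 3]
New canonical toposort: [0, 2, 1, 4, 3]
Compare positions:
  Node 0: index 0 -> 0 (same)
  Node 1: index 1 -> 2 (moved)
  Node 2: index 2 -> 1 (moved)
  Node 3: index 4 -> 4 (same)
  Node 4: index 3 -> 3 (same)
Nodes that changed position: 1 2

Answer: 1 2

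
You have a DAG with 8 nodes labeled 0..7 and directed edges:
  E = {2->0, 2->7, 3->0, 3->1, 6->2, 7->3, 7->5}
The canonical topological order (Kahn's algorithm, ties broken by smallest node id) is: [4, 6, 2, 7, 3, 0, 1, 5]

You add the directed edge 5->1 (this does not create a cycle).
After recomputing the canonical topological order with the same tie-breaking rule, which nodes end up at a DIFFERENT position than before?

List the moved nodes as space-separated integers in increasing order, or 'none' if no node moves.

Answer: 1 5

Derivation:
Old toposort: [4, 6, 2, 7, 3, 0, 1, 5]
Added edge 5->1
Recompute Kahn (smallest-id tiebreak):
  initial in-degrees: [2, 2, 1, 1, 0, 1, 0, 1]
  ready (indeg=0): [4, 6]
  pop 4: no out-edges | ready=[6] | order so far=[4]
  pop 6: indeg[2]->0 | ready=[2] | order so far=[4, 6]
  pop 2: indeg[0]->1; indeg[7]->0 | ready=[7] | order so far=[4, 6, 2]
  pop 7: indeg[3]->0; indeg[5]->0 | ready=[3, 5] | order so far=[4, 6, 2, 7]
  pop 3: indeg[0]->0; indeg[1]->1 | ready=[0, 5] | order so far=[4, 6, 2, 7, 3]
  pop 0: no out-edges | ready=[5] | order so far=[4, 6, 2, 7, 3, 0]
  pop 5: indeg[1]->0 | ready=[1] | order so far=[4, 6, 2, 7, 3, 0, 5]
  pop 1: no out-edges | ready=[] | order so far=[4, 6, 2, 7, 3, 0, 5, 1]
New canonical toposort: [4, 6, 2, 7, 3, 0, 5, 1]
Compare positions:
  Node 0: index 5 -> 5 (same)
  Node 1: index 6 -> 7 (moved)
  Node 2: index 2 -> 2 (same)
  Node 3: index 4 -> 4 (same)
  Node 4: index 0 -> 0 (same)
  Node 5: index 7 -> 6 (moved)
  Node 6: index 1 -> 1 (same)
  Node 7: index 3 -> 3 (same)
Nodes that changed position: 1 5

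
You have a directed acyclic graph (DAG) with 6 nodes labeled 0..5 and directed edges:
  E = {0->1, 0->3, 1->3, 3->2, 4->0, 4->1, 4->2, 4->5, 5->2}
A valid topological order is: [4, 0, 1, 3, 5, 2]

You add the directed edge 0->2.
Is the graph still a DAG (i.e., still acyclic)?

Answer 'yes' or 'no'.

Given toposort: [4, 0, 1, 3, 5, 2]
Position of 0: index 1; position of 2: index 5
New edge 0->2: forward
Forward edge: respects the existing order. Still a DAG, same toposort still valid.
Still a DAG? yes

Answer: yes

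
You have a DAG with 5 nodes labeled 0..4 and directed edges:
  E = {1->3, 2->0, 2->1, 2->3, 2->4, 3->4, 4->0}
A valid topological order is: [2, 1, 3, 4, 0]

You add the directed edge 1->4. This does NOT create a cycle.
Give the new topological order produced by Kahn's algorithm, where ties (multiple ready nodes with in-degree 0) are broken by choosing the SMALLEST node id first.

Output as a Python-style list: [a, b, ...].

Answer: [2, 1, 3, 4, 0]

Derivation:
Old toposort: [2, 1, 3, 4, 0]
Added edge: 1->4
Position of 1 (1) < position of 4 (3). Old order still valid.
Run Kahn's algorithm (break ties by smallest node id):
  initial in-degrees: [2, 1, 0, 2, 3]
  ready (indeg=0): [2]
  pop 2: indeg[0]->1; indeg[1]->0; indeg[3]->1; indeg[4]->2 | ready=[1] | order so far=[2]
  pop 1: indeg[3]->0; indeg[4]->1 | ready=[3] | order so far=[2, 1]
  pop 3: indeg[4]->0 | ready=[4] | order so far=[2, 1, 3]
  pop 4: indeg[0]->0 | ready=[0] | order so far=[2, 1, 3, 4]
  pop 0: no out-edges | ready=[] | order so far=[2, 1, 3, 4, 0]
  Result: [2, 1, 3, 4, 0]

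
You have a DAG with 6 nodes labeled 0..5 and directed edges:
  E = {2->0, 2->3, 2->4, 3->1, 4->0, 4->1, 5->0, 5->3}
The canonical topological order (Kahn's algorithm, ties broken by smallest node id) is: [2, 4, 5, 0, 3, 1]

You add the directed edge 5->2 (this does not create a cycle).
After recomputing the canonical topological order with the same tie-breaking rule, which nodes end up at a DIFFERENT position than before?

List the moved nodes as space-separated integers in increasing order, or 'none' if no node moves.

Old toposort: [2, 4, 5, 0, 3, 1]
Added edge 5->2
Recompute Kahn (smallest-id tiebreak):
  initial in-degrees: [3, 2, 1, 2, 1, 0]
  ready (indeg=0): [5]
  pop 5: indeg[0]->2; indeg[2]->0; indeg[3]->1 | ready=[2] | order so far=[5]
  pop 2: indeg[0]->1; indeg[3]->0; indeg[4]->0 | ready=[3, 4] | order so far=[5, 2]
  pop 3: indeg[1]->1 | ready=[4] | order so far=[5, 2, 3]
  pop 4: indeg[0]->0; indeg[1]->0 | ready=[0, 1] | order so far=[5, 2, 3, 4]
  pop 0: no out-edges | ready=[1] | order so far=[5, 2, 3, 4, 0]
  pop 1: no out-edges | ready=[] | order so far=[5, 2, 3, 4, 0, 1]
New canonical toposort: [5, 2, 3, 4, 0, 1]
Compare positions:
  Node 0: index 3 -> 4 (moved)
  Node 1: index 5 -> 5 (same)
  Node 2: index 0 -> 1 (moved)
  Node 3: index 4 -> 2 (moved)
  Node 4: index 1 -> 3 (moved)
  Node 5: index 2 -> 0 (moved)
Nodes that changed position: 0 2 3 4 5

Answer: 0 2 3 4 5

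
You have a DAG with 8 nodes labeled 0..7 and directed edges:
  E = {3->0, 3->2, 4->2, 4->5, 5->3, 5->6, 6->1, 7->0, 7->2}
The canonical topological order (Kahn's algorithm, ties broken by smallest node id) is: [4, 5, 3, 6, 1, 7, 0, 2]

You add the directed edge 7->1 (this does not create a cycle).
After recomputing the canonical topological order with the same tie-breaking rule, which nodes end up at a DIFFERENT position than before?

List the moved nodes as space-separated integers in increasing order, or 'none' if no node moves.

Answer: 0 1 7

Derivation:
Old toposort: [4, 5, 3, 6, 1, 7, 0, 2]
Added edge 7->1
Recompute Kahn (smallest-id tiebreak):
  initial in-degrees: [2, 2, 3, 1, 0, 1, 1, 0]
  ready (indeg=0): [4, 7]
  pop 4: indeg[2]->2; indeg[5]->0 | ready=[5, 7] | order so far=[4]
  pop 5: indeg[3]->0; indeg[6]->0 | ready=[3, 6, 7] | order so far=[4, 5]
  pop 3: indeg[0]->1; indeg[2]->1 | ready=[6, 7] | order so far=[4, 5, 3]
  pop 6: indeg[1]->1 | ready=[7] | order so far=[4, 5, 3, 6]
  pop 7: indeg[0]->0; indeg[1]->0; indeg[2]->0 | ready=[0, 1, 2] | order so far=[4, 5, 3, 6, 7]
  pop 0: no out-edges | ready=[1, 2] | order so far=[4, 5, 3, 6, 7, 0]
  pop 1: no out-edges | ready=[2] | order so far=[4, 5, 3, 6, 7, 0, 1]
  pop 2: no out-edges | ready=[] | order so far=[4, 5, 3, 6, 7, 0, 1, 2]
New canonical toposort: [4, 5, 3, 6, 7, 0, 1, 2]
Compare positions:
  Node 0: index 6 -> 5 (moved)
  Node 1: index 4 -> 6 (moved)
  Node 2: index 7 -> 7 (same)
  Node 3: index 2 -> 2 (same)
  Node 4: index 0 -> 0 (same)
  Node 5: index 1 -> 1 (same)
  Node 6: index 3 -> 3 (same)
  Node 7: index 5 -> 4 (moved)
Nodes that changed position: 0 1 7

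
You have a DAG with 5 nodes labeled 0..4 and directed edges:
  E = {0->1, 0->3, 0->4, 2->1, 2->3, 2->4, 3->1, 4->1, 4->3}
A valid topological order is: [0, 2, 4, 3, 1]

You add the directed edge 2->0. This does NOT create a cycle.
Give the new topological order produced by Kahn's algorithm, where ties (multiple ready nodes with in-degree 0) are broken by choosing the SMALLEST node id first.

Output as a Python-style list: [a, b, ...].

Answer: [2, 0, 4, 3, 1]

Derivation:
Old toposort: [0, 2, 4, 3, 1]
Added edge: 2->0
Position of 2 (1) > position of 0 (0). Must reorder: 2 must now come before 0.
Run Kahn's algorithm (break ties by smallest node id):
  initial in-degrees: [1, 4, 0, 3, 2]
  ready (indeg=0): [2]
  pop 2: indeg[0]->0; indeg[1]->3; indeg[3]->2; indeg[4]->1 | ready=[0] | order so far=[2]
  pop 0: indeg[1]->2; indeg[3]->1; indeg[4]->0 | ready=[4] | order so far=[2, 0]
  pop 4: indeg[1]->1; indeg[3]->0 | ready=[3] | order so far=[2, 0, 4]
  pop 3: indeg[1]->0 | ready=[1] | order so far=[2, 0, 4, 3]
  pop 1: no out-edges | ready=[] | order so far=[2, 0, 4, 3, 1]
  Result: [2, 0, 4, 3, 1]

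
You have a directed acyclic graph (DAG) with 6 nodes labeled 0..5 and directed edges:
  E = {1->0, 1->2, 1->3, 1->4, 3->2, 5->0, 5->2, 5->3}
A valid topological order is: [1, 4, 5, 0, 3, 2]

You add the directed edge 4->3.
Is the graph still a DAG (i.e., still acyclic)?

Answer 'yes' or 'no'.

Given toposort: [1, 4, 5, 0, 3, 2]
Position of 4: index 1; position of 3: index 4
New edge 4->3: forward
Forward edge: respects the existing order. Still a DAG, same toposort still valid.
Still a DAG? yes

Answer: yes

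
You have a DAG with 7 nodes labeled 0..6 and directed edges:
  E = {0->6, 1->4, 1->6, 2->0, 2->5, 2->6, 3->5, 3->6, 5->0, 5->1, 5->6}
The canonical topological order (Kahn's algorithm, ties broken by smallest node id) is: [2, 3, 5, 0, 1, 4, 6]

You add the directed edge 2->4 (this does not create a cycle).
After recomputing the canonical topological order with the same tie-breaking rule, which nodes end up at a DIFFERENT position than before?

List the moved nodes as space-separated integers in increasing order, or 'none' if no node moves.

Old toposort: [2, 3, 5, 0, 1, 4, 6]
Added edge 2->4
Recompute Kahn (smallest-id tiebreak):
  initial in-degrees: [2, 1, 0, 0, 2, 2, 5]
  ready (indeg=0): [2, 3]
  pop 2: indeg[0]->1; indeg[4]->1; indeg[5]->1; indeg[6]->4 | ready=[3] | order so far=[2]
  pop 3: indeg[5]->0; indeg[6]->3 | ready=[5] | order so far=[2, 3]
  pop 5: indeg[0]->0; indeg[1]->0; indeg[6]->2 | ready=[0, 1] | order so far=[2, 3, 5]
  pop 0: indeg[6]->1 | ready=[1] | order so far=[2, 3, 5, 0]
  pop 1: indeg[4]->0; indeg[6]->0 | ready=[4, 6] | order so far=[2, 3, 5, 0, 1]
  pop 4: no out-edges | ready=[6] | order so far=[2, 3, 5, 0, 1, 4]
  pop 6: no out-edges | ready=[] | order so far=[2, 3, 5, 0, 1, 4, 6]
New canonical toposort: [2, 3, 5, 0, 1, 4, 6]
Compare positions:
  Node 0: index 3 -> 3 (same)
  Node 1: index 4 -> 4 (same)
  Node 2: index 0 -> 0 (same)
  Node 3: index 1 -> 1 (same)
  Node 4: index 5 -> 5 (same)
  Node 5: index 2 -> 2 (same)
  Node 6: index 6 -> 6 (same)
Nodes that changed position: none

Answer: none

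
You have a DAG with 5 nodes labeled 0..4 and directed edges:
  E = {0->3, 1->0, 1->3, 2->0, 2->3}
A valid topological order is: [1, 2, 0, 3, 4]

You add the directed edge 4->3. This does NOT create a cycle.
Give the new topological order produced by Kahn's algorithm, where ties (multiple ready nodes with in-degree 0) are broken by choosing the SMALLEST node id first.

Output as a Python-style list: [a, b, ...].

Old toposort: [1, 2, 0, 3, 4]
Added edge: 4->3
Position of 4 (4) > position of 3 (3). Must reorder: 4 must now come before 3.
Run Kahn's algorithm (break ties by smallest node id):
  initial in-degrees: [2, 0, 0, 4, 0]
  ready (indeg=0): [1, 2, 4]
  pop 1: indeg[0]->1; indeg[3]->3 | ready=[2, 4] | order so far=[1]
  pop 2: indeg[0]->0; indeg[3]->2 | ready=[0, 4] | order so far=[1, 2]
  pop 0: indeg[3]->1 | ready=[4] | order so far=[1, 2, 0]
  pop 4: indeg[3]->0 | ready=[3] | order so far=[1, 2, 0, 4]
  pop 3: no out-edges | ready=[] | order so far=[1, 2, 0, 4, 3]
  Result: [1, 2, 0, 4, 3]

Answer: [1, 2, 0, 4, 3]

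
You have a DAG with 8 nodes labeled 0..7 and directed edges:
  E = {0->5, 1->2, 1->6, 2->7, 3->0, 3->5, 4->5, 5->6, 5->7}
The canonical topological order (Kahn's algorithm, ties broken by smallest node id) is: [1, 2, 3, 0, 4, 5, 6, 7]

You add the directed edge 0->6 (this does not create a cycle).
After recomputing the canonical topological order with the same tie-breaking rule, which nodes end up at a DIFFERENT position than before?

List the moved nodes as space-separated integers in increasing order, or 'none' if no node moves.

Answer: none

Derivation:
Old toposort: [1, 2, 3, 0, 4, 5, 6, 7]
Added edge 0->6
Recompute Kahn (smallest-id tiebreak):
  initial in-degrees: [1, 0, 1, 0, 0, 3, 3, 2]
  ready (indeg=0): [1, 3, 4]
  pop 1: indeg[2]->0; indeg[6]->2 | ready=[2, 3, 4] | order so far=[1]
  pop 2: indeg[7]->1 | ready=[3, 4] | order so far=[1, 2]
  pop 3: indeg[0]->0; indeg[5]->2 | ready=[0, 4] | order so far=[1, 2, 3]
  pop 0: indeg[5]->1; indeg[6]->1 | ready=[4] | order so far=[1, 2, 3, 0]
  pop 4: indeg[5]->0 | ready=[5] | order so far=[1, 2, 3, 0, 4]
  pop 5: indeg[6]->0; indeg[7]->0 | ready=[6, 7] | order so far=[1, 2, 3, 0, 4, 5]
  pop 6: no out-edges | ready=[7] | order so far=[1, 2, 3, 0, 4, 5, 6]
  pop 7: no out-edges | ready=[] | order so far=[1, 2, 3, 0, 4, 5, 6, 7]
New canonical toposort: [1, 2, 3, 0, 4, 5, 6, 7]
Compare positions:
  Node 0: index 3 -> 3 (same)
  Node 1: index 0 -> 0 (same)
  Node 2: index 1 -> 1 (same)
  Node 3: index 2 -> 2 (same)
  Node 4: index 4 -> 4 (same)
  Node 5: index 5 -> 5 (same)
  Node 6: index 6 -> 6 (same)
  Node 7: index 7 -> 7 (same)
Nodes that changed position: none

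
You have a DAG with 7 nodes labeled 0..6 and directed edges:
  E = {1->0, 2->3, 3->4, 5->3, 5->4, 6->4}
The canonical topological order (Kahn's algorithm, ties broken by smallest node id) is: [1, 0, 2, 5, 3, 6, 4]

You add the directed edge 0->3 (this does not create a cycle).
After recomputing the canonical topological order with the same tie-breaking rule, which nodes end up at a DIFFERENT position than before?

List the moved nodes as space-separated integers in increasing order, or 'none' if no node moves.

Old toposort: [1, 0, 2, 5, 3, 6, 4]
Added edge 0->3
Recompute Kahn (smallest-id tiebreak):
  initial in-degrees: [1, 0, 0, 3, 3, 0, 0]
  ready (indeg=0): [1, 2, 5, 6]
  pop 1: indeg[0]->0 | ready=[0, 2, 5, 6] | order so far=[1]
  pop 0: indeg[3]->2 | ready=[2, 5, 6] | order so far=[1, 0]
  pop 2: indeg[3]->1 | ready=[5, 6] | order so far=[1, 0, 2]
  pop 5: indeg[3]->0; indeg[4]->2 | ready=[3, 6] | order so far=[1, 0, 2, 5]
  pop 3: indeg[4]->1 | ready=[6] | order so far=[1, 0, 2, 5, 3]
  pop 6: indeg[4]->0 | ready=[4] | order so far=[1, 0, 2, 5, 3, 6]
  pop 4: no out-edges | ready=[] | order so far=[1, 0, 2, 5, 3, 6, 4]
New canonical toposort: [1, 0, 2, 5, 3, 6, 4]
Compare positions:
  Node 0: index 1 -> 1 (same)
  Node 1: index 0 -> 0 (same)
  Node 2: index 2 -> 2 (same)
  Node 3: index 4 -> 4 (same)
  Node 4: index 6 -> 6 (same)
  Node 5: index 3 -> 3 (same)
  Node 6: index 5 -> 5 (same)
Nodes that changed position: none

Answer: none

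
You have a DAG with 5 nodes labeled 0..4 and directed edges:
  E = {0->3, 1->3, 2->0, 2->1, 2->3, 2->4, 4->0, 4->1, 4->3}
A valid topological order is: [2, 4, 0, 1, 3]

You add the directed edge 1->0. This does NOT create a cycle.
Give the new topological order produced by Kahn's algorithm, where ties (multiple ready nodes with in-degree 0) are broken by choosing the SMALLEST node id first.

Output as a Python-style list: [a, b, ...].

Old toposort: [2, 4, 0, 1, 3]
Added edge: 1->0
Position of 1 (3) > position of 0 (2). Must reorder: 1 must now come before 0.
Run Kahn's algorithm (break ties by smallest node id):
  initial in-degrees: [3, 2, 0, 4, 1]
  ready (indeg=0): [2]
  pop 2: indeg[0]->2; indeg[1]->1; indeg[3]->3; indeg[4]->0 | ready=[4] | order so far=[2]
  pop 4: indeg[0]->1; indeg[1]->0; indeg[3]->2 | ready=[1] | order so far=[2, 4]
  pop 1: indeg[0]->0; indeg[3]->1 | ready=[0] | order so far=[2, 4, 1]
  pop 0: indeg[3]->0 | ready=[3] | order so far=[2, 4, 1, 0]
  pop 3: no out-edges | ready=[] | order so far=[2, 4, 1, 0, 3]
  Result: [2, 4, 1, 0, 3]

Answer: [2, 4, 1, 0, 3]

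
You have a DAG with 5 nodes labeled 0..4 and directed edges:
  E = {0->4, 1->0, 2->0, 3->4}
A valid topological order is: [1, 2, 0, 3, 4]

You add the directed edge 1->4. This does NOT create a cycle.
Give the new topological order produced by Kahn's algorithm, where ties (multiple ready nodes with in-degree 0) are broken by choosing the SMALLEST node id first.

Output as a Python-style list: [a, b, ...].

Old toposort: [1, 2, 0, 3, 4]
Added edge: 1->4
Position of 1 (0) < position of 4 (4). Old order still valid.
Run Kahn's algorithm (break ties by smallest node id):
  initial in-degrees: [2, 0, 0, 0, 3]
  ready (indeg=0): [1, 2, 3]
  pop 1: indeg[0]->1; indeg[4]->2 | ready=[2, 3] | order so far=[1]
  pop 2: indeg[0]->0 | ready=[0, 3] | order so far=[1, 2]
  pop 0: indeg[4]->1 | ready=[3] | order so far=[1, 2, 0]
  pop 3: indeg[4]->0 | ready=[4] | order so far=[1, 2, 0, 3]
  pop 4: no out-edges | ready=[] | order so far=[1, 2, 0, 3, 4]
  Result: [1, 2, 0, 3, 4]

Answer: [1, 2, 0, 3, 4]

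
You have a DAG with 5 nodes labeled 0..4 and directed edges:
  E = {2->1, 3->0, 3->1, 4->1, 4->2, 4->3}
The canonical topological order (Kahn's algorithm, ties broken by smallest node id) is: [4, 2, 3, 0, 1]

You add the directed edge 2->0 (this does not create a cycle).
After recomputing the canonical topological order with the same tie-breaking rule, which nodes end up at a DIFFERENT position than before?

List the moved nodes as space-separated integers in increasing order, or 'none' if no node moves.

Answer: none

Derivation:
Old toposort: [4, 2, 3, 0, 1]
Added edge 2->0
Recompute Kahn (smallest-id tiebreak):
  initial in-degrees: [2, 3, 1, 1, 0]
  ready (indeg=0): [4]
  pop 4: indeg[1]->2; indeg[2]->0; indeg[3]->0 | ready=[2, 3] | order so far=[4]
  pop 2: indeg[0]->1; indeg[1]->1 | ready=[3] | order so far=[4, 2]
  pop 3: indeg[0]->0; indeg[1]->0 | ready=[0, 1] | order so far=[4, 2, 3]
  pop 0: no out-edges | ready=[1] | order so far=[4, 2, 3, 0]
  pop 1: no out-edges | ready=[] | order so far=[4, 2, 3, 0, 1]
New canonical toposort: [4, 2, 3, 0, 1]
Compare positions:
  Node 0: index 3 -> 3 (same)
  Node 1: index 4 -> 4 (same)
  Node 2: index 1 -> 1 (same)
  Node 3: index 2 -> 2 (same)
  Node 4: index 0 -> 0 (same)
Nodes that changed position: none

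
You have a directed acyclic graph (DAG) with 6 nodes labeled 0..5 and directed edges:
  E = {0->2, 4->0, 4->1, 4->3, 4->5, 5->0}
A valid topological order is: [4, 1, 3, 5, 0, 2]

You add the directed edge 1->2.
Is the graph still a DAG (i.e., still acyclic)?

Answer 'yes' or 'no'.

Given toposort: [4, 1, 3, 5, 0, 2]
Position of 1: index 1; position of 2: index 5
New edge 1->2: forward
Forward edge: respects the existing order. Still a DAG, same toposort still valid.
Still a DAG? yes

Answer: yes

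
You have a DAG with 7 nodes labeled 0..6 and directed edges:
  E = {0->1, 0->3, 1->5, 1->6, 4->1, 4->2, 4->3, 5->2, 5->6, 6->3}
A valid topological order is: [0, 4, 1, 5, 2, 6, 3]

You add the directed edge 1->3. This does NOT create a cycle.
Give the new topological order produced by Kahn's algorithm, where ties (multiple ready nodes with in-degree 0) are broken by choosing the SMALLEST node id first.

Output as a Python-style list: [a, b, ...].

Answer: [0, 4, 1, 5, 2, 6, 3]

Derivation:
Old toposort: [0, 4, 1, 5, 2, 6, 3]
Added edge: 1->3
Position of 1 (2) < position of 3 (6). Old order still valid.
Run Kahn's algorithm (break ties by smallest node id):
  initial in-degrees: [0, 2, 2, 4, 0, 1, 2]
  ready (indeg=0): [0, 4]
  pop 0: indeg[1]->1; indeg[3]->3 | ready=[4] | order so far=[0]
  pop 4: indeg[1]->0; indeg[2]->1; indeg[3]->2 | ready=[1] | order so far=[0, 4]
  pop 1: indeg[3]->1; indeg[5]->0; indeg[6]->1 | ready=[5] | order so far=[0, 4, 1]
  pop 5: indeg[2]->0; indeg[6]->0 | ready=[2, 6] | order so far=[0, 4, 1, 5]
  pop 2: no out-edges | ready=[6] | order so far=[0, 4, 1, 5, 2]
  pop 6: indeg[3]->0 | ready=[3] | order so far=[0, 4, 1, 5, 2, 6]
  pop 3: no out-edges | ready=[] | order so far=[0, 4, 1, 5, 2, 6, 3]
  Result: [0, 4, 1, 5, 2, 6, 3]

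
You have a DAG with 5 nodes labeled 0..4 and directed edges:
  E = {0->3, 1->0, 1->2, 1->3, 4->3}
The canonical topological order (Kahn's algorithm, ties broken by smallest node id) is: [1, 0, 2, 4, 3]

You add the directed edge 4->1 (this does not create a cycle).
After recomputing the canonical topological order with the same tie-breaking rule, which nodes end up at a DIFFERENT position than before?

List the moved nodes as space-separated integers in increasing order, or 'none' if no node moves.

Old toposort: [1, 0, 2, 4, 3]
Added edge 4->1
Recompute Kahn (smallest-id tiebreak):
  initial in-degrees: [1, 1, 1, 3, 0]
  ready (indeg=0): [4]
  pop 4: indeg[1]->0; indeg[3]->2 | ready=[1] | order so far=[4]
  pop 1: indeg[0]->0; indeg[2]->0; indeg[3]->1 | ready=[0, 2] | order so far=[4, 1]
  pop 0: indeg[3]->0 | ready=[2, 3] | order so far=[4, 1, 0]
  pop 2: no out-edges | ready=[3] | order so far=[4, 1, 0, 2]
  pop 3: no out-edges | ready=[] | order so far=[4, 1, 0, 2, 3]
New canonical toposort: [4, 1, 0, 2, 3]
Compare positions:
  Node 0: index 1 -> 2 (moved)
  Node 1: index 0 -> 1 (moved)
  Node 2: index 2 -> 3 (moved)
  Node 3: index 4 -> 4 (same)
  Node 4: index 3 -> 0 (moved)
Nodes that changed position: 0 1 2 4

Answer: 0 1 2 4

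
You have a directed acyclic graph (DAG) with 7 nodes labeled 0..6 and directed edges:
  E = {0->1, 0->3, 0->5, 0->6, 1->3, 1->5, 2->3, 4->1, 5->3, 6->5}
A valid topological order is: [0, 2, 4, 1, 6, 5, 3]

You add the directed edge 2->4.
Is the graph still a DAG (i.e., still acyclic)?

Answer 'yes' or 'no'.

Given toposort: [0, 2, 4, 1, 6, 5, 3]
Position of 2: index 1; position of 4: index 2
New edge 2->4: forward
Forward edge: respects the existing order. Still a DAG, same toposort still valid.
Still a DAG? yes

Answer: yes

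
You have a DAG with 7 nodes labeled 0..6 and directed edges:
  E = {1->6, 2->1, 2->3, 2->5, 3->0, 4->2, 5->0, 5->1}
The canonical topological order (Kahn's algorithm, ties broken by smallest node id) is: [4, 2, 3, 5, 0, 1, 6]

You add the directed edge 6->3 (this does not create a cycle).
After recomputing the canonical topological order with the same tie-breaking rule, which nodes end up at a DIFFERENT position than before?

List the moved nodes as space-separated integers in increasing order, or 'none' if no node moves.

Answer: 0 1 3 5 6

Derivation:
Old toposort: [4, 2, 3, 5, 0, 1, 6]
Added edge 6->3
Recompute Kahn (smallest-id tiebreak):
  initial in-degrees: [2, 2, 1, 2, 0, 1, 1]
  ready (indeg=0): [4]
  pop 4: indeg[2]->0 | ready=[2] | order so far=[4]
  pop 2: indeg[1]->1; indeg[3]->1; indeg[5]->0 | ready=[5] | order so far=[4, 2]
  pop 5: indeg[0]->1; indeg[1]->0 | ready=[1] | order so far=[4, 2, 5]
  pop 1: indeg[6]->0 | ready=[6] | order so far=[4, 2, 5, 1]
  pop 6: indeg[3]->0 | ready=[3] | order so far=[4, 2, 5, 1, 6]
  pop 3: indeg[0]->0 | ready=[0] | order so far=[4, 2, 5, 1, 6, 3]
  pop 0: no out-edges | ready=[] | order so far=[4, 2, 5, 1, 6, 3, 0]
New canonical toposort: [4, 2, 5, 1, 6, 3, 0]
Compare positions:
  Node 0: index 4 -> 6 (moved)
  Node 1: index 5 -> 3 (moved)
  Node 2: index 1 -> 1 (same)
  Node 3: index 2 -> 5 (moved)
  Node 4: index 0 -> 0 (same)
  Node 5: index 3 -> 2 (moved)
  Node 6: index 6 -> 4 (moved)
Nodes that changed position: 0 1 3 5 6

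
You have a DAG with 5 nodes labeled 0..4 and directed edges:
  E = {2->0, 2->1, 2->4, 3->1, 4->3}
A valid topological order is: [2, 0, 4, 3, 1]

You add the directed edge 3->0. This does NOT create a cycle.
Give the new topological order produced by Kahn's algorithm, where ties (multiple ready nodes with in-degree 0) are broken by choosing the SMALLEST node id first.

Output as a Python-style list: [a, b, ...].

Old toposort: [2, 0, 4, 3, 1]
Added edge: 3->0
Position of 3 (3) > position of 0 (1). Must reorder: 3 must now come before 0.
Run Kahn's algorithm (break ties by smallest node id):
  initial in-degrees: [2, 2, 0, 1, 1]
  ready (indeg=0): [2]
  pop 2: indeg[0]->1; indeg[1]->1; indeg[4]->0 | ready=[4] | order so far=[2]
  pop 4: indeg[3]->0 | ready=[3] | order so far=[2, 4]
  pop 3: indeg[0]->0; indeg[1]->0 | ready=[0, 1] | order so far=[2, 4, 3]
  pop 0: no out-edges | ready=[1] | order so far=[2, 4, 3, 0]
  pop 1: no out-edges | ready=[] | order so far=[2, 4, 3, 0, 1]
  Result: [2, 4, 3, 0, 1]

Answer: [2, 4, 3, 0, 1]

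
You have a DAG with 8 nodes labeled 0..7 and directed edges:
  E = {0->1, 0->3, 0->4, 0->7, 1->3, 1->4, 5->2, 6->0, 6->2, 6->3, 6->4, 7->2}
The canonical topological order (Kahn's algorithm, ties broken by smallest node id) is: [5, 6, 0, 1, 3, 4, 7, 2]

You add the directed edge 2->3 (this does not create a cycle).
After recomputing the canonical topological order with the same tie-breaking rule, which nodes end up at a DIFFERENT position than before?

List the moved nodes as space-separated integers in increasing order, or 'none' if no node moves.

Old toposort: [5, 6, 0, 1, 3, 4, 7, 2]
Added edge 2->3
Recompute Kahn (smallest-id tiebreak):
  initial in-degrees: [1, 1, 3, 4, 3, 0, 0, 1]
  ready (indeg=0): [5, 6]
  pop 5: indeg[2]->2 | ready=[6] | order so far=[5]
  pop 6: indeg[0]->0; indeg[2]->1; indeg[3]->3; indeg[4]->2 | ready=[0] | order so far=[5, 6]
  pop 0: indeg[1]->0; indeg[3]->2; indeg[4]->1; indeg[7]->0 | ready=[1, 7] | order so far=[5, 6, 0]
  pop 1: indeg[3]->1; indeg[4]->0 | ready=[4, 7] | order so far=[5, 6, 0, 1]
  pop 4: no out-edges | ready=[7] | order so far=[5, 6, 0, 1, 4]
  pop 7: indeg[2]->0 | ready=[2] | order so far=[5, 6, 0, 1, 4, 7]
  pop 2: indeg[3]->0 | ready=[3] | order so far=[5, 6, 0, 1, 4, 7, 2]
  pop 3: no out-edges | ready=[] | order so far=[5, 6, 0, 1, 4, 7, 2, 3]
New canonical toposort: [5, 6, 0, 1, 4, 7, 2, 3]
Compare positions:
  Node 0: index 2 -> 2 (same)
  Node 1: index 3 -> 3 (same)
  Node 2: index 7 -> 6 (moved)
  Node 3: index 4 -> 7 (moved)
  Node 4: index 5 -> 4 (moved)
  Node 5: index 0 -> 0 (same)
  Node 6: index 1 -> 1 (same)
  Node 7: index 6 -> 5 (moved)
Nodes that changed position: 2 3 4 7

Answer: 2 3 4 7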